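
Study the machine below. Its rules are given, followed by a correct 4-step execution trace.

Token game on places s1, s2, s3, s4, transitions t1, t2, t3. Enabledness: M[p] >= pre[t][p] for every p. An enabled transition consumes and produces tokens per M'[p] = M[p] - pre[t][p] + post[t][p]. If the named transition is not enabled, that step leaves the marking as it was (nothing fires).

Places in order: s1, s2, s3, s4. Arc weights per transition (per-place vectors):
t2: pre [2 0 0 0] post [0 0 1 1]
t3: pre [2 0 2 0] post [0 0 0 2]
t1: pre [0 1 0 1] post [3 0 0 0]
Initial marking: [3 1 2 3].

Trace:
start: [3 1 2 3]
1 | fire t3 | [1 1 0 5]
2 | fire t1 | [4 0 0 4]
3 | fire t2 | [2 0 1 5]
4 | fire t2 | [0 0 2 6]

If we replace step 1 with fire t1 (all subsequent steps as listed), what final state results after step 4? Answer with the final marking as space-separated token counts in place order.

2 0 4 4

(re-executing from step 1 with the substitution; state before step 1: [3 1 2 3])
1 | fire t1 | [6 0 2 2]
2 | fire t1 | [6 0 2 2]
3 | fire t2 | [4 0 3 3]
4 | fire t2 | [2 0 4 4]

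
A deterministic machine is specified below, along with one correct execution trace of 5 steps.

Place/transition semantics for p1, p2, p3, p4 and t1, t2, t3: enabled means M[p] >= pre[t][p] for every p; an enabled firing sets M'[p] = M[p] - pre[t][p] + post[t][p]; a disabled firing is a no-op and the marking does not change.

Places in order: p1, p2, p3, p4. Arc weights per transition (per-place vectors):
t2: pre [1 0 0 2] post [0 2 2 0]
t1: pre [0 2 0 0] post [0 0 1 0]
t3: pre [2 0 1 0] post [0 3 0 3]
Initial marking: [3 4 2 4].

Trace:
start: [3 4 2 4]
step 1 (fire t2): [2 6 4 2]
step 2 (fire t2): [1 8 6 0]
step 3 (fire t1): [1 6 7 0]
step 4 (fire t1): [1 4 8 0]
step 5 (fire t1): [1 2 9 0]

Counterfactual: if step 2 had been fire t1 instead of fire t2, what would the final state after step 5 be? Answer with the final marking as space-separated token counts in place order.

(re-executing from step 2 with the substitution; state before step 2: [2 6 4 2])
step 2 (fire t1): [2 4 5 2]
step 3 (fire t1): [2 2 6 2]
step 4 (fire t1): [2 0 7 2]
step 5 (fire t1): [2 0 7 2]

2 0 7 2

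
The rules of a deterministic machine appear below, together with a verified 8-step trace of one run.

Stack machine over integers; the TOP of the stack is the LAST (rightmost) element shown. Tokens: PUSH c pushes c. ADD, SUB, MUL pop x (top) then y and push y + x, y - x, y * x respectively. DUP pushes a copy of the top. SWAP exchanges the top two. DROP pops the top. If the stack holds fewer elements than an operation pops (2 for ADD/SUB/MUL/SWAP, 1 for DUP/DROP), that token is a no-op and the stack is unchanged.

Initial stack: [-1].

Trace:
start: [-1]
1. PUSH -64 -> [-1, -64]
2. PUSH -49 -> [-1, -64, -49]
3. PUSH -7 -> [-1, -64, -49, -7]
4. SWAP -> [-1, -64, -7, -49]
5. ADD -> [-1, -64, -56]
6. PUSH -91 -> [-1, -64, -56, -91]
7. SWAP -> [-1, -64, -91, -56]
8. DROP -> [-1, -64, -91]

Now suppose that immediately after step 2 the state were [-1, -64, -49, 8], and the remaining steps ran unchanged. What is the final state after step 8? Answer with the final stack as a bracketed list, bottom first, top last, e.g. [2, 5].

state after step 2 := [-1, -64, -49, 8]
3. PUSH -7 -> [-1, -64, -49, 8, -7]
4. SWAP -> [-1, -64, -49, -7, 8]
5. ADD -> [-1, -64, -49, 1]
6. PUSH -91 -> [-1, -64, -49, 1, -91]
7. SWAP -> [-1, -64, -49, -91, 1]
8. DROP -> [-1, -64, -49, -91]

[-1, -64, -49, -91]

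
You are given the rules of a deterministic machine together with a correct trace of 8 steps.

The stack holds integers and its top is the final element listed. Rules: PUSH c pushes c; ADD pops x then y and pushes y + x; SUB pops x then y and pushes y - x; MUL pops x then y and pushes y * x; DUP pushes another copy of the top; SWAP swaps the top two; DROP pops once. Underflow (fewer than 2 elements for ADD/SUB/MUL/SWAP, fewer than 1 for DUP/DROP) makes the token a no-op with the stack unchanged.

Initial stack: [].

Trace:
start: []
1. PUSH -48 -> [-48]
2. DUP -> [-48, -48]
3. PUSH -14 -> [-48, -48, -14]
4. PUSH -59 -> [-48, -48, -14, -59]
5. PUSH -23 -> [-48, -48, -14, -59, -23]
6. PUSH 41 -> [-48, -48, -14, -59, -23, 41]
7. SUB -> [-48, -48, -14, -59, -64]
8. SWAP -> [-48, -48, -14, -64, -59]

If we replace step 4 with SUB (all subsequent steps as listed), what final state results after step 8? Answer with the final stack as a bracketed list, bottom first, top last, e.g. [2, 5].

(re-executing from step 4 with the substitution; state before step 4: [-48, -48, -14])
4. SUB -> [-48, -34]
5. PUSH -23 -> [-48, -34, -23]
6. PUSH 41 -> [-48, -34, -23, 41]
7. SUB -> [-48, -34, -64]
8. SWAP -> [-48, -64, -34]

[-48, -64, -34]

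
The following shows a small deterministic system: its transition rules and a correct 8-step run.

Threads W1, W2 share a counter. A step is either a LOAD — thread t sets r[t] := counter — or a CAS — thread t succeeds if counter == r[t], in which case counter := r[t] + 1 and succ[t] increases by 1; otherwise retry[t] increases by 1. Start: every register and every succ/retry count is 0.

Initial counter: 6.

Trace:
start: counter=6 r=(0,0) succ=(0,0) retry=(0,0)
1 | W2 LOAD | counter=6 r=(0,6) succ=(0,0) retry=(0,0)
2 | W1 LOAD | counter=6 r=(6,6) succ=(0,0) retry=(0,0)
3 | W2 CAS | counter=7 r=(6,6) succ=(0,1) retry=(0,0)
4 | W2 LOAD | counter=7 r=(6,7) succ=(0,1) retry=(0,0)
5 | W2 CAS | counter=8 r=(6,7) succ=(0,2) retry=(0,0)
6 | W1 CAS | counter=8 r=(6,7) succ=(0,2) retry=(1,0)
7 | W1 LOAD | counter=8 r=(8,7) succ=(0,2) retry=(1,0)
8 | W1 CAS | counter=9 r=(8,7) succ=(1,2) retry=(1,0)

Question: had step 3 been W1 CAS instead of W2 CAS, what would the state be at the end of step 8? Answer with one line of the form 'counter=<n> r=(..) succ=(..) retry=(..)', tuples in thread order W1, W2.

counter=9 r=(8,7) succ=(2,1) retry=(1,0)

(re-executing from step 3 with the substitution; state before step 3: counter=6 r=(6,6) succ=(0,0) retry=(0,0))
3 | W1 CAS | counter=7 r=(6,6) succ=(1,0) retry=(0,0)
4 | W2 LOAD | counter=7 r=(6,7) succ=(1,0) retry=(0,0)
5 | W2 CAS | counter=8 r=(6,7) succ=(1,1) retry=(0,0)
6 | W1 CAS | counter=8 r=(6,7) succ=(1,1) retry=(1,0)
7 | W1 LOAD | counter=8 r=(8,7) succ=(1,1) retry=(1,0)
8 | W1 CAS | counter=9 r=(8,7) succ=(2,1) retry=(1,0)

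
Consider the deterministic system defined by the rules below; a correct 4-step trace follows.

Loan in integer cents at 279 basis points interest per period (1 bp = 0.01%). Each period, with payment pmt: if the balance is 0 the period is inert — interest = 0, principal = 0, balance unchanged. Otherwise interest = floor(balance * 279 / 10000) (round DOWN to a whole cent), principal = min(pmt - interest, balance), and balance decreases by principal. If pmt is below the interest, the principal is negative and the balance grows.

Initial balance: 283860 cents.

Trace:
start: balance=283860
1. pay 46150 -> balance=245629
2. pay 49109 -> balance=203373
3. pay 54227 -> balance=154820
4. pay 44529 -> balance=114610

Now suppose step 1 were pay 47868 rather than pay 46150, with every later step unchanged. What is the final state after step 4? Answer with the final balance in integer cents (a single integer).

(re-executing from step 1 with the substitution; state before step 1: balance=283860)
1. pay 47868 -> balance=243911
2. pay 49109 -> balance=201607
3. pay 54227 -> balance=153004
4. pay 44529 -> balance=112743

112743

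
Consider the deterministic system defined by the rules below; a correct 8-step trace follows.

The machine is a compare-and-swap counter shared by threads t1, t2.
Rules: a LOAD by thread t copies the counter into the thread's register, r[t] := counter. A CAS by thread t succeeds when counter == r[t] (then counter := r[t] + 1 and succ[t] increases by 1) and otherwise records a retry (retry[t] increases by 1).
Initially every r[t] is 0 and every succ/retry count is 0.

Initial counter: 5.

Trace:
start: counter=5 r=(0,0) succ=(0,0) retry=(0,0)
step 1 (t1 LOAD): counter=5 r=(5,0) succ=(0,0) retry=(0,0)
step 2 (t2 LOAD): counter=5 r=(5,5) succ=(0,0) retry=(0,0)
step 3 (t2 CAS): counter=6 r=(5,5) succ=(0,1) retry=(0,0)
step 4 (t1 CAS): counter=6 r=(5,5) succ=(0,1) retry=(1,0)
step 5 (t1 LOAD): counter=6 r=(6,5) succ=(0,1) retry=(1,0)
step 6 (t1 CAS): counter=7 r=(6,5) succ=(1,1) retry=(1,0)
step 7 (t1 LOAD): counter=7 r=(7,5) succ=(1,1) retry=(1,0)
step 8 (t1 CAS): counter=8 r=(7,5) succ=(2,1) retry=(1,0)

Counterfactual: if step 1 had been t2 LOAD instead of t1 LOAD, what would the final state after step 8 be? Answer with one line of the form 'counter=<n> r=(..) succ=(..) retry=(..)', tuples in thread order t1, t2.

(re-executing from step 1 with the substitution; state before step 1: counter=5 r=(0,0) succ=(0,0) retry=(0,0))
step 1 (t2 LOAD): counter=5 r=(0,5) succ=(0,0) retry=(0,0)
step 2 (t2 LOAD): counter=5 r=(0,5) succ=(0,0) retry=(0,0)
step 3 (t2 CAS): counter=6 r=(0,5) succ=(0,1) retry=(0,0)
step 4 (t1 CAS): counter=6 r=(0,5) succ=(0,1) retry=(1,0)
step 5 (t1 LOAD): counter=6 r=(6,5) succ=(0,1) retry=(1,0)
step 6 (t1 CAS): counter=7 r=(6,5) succ=(1,1) retry=(1,0)
step 7 (t1 LOAD): counter=7 r=(7,5) succ=(1,1) retry=(1,0)
step 8 (t1 CAS): counter=8 r=(7,5) succ=(2,1) retry=(1,0)

counter=8 r=(7,5) succ=(2,1) retry=(1,0)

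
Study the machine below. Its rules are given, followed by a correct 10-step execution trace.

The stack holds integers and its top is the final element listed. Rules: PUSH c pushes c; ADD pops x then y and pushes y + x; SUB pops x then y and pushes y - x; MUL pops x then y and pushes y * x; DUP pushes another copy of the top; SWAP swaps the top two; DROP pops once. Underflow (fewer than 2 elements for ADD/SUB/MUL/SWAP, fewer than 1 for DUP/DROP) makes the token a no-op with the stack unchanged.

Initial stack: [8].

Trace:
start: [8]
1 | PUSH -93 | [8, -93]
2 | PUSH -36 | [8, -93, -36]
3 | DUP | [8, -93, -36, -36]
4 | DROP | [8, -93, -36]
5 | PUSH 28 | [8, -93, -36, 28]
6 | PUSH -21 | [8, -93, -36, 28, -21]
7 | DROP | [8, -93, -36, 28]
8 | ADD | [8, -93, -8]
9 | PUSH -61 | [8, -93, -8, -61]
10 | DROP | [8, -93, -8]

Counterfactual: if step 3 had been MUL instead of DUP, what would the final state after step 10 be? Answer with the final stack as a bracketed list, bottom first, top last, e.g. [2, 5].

(re-executing from step 3 with the substitution; state before step 3: [8, -93, -36])
3 | MUL | [8, 3348]
4 | DROP | [8]
5 | PUSH 28 | [8, 28]
6 | PUSH -21 | [8, 28, -21]
7 | DROP | [8, 28]
8 | ADD | [36]
9 | PUSH -61 | [36, -61]
10 | DROP | [36]

[36]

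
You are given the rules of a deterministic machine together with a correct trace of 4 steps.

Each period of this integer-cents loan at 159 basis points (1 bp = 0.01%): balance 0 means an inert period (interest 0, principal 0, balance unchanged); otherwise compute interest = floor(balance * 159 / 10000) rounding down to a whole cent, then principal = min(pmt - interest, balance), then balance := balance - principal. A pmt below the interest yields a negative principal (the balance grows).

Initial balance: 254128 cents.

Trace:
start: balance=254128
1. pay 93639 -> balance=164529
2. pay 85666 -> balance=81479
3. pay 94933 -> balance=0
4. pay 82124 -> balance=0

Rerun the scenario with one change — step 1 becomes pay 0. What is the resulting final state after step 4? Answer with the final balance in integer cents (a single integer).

3700

(re-executing from step 1 with the substitution; state before step 1: balance=254128)
1. pay 0 -> balance=258168
2. pay 85666 -> balance=176606
3. pay 94933 -> balance=84481
4. pay 82124 -> balance=3700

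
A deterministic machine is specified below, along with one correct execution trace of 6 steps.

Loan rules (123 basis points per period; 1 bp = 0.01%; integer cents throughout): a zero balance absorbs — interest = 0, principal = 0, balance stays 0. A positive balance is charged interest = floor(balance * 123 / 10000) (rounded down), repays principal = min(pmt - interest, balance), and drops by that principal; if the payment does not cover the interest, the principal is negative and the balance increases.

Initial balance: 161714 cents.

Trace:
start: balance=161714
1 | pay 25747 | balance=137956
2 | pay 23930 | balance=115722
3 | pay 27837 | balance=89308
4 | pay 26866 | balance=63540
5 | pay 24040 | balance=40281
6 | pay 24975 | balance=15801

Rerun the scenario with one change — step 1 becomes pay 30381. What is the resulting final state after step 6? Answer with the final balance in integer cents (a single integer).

10875

(re-executing from step 1 with the substitution; state before step 1: balance=161714)
1 | pay 30381 | balance=133322
2 | pay 23930 | balance=111031
3 | pay 27837 | balance=84559
4 | pay 26866 | balance=58733
5 | pay 24040 | balance=35415
6 | pay 24975 | balance=10875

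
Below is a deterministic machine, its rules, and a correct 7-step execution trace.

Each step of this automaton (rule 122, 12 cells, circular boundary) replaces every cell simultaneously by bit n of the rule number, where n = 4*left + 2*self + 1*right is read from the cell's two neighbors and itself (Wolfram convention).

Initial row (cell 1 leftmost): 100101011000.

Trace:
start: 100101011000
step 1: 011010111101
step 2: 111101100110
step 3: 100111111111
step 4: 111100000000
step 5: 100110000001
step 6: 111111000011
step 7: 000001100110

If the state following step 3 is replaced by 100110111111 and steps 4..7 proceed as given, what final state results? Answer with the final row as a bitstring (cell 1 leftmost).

state after step 3 := 100110111111
step 4: 111111100000
step 5: 100000110001
step 6: 110001111011
step 7: 011011001110

011011001110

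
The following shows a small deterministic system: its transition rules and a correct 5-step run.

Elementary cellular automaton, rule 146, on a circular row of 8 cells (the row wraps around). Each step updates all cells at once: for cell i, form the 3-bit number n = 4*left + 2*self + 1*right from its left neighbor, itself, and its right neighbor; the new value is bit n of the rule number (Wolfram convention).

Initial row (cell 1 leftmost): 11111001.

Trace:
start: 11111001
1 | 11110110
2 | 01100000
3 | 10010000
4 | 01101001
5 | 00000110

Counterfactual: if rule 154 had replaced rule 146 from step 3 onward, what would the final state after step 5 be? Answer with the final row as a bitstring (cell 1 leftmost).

(re-executing steps 3..5 under rule 154; state before step 3: 01100000)
3 | 11010000
4 | 10001001
5 | 01010111

01010111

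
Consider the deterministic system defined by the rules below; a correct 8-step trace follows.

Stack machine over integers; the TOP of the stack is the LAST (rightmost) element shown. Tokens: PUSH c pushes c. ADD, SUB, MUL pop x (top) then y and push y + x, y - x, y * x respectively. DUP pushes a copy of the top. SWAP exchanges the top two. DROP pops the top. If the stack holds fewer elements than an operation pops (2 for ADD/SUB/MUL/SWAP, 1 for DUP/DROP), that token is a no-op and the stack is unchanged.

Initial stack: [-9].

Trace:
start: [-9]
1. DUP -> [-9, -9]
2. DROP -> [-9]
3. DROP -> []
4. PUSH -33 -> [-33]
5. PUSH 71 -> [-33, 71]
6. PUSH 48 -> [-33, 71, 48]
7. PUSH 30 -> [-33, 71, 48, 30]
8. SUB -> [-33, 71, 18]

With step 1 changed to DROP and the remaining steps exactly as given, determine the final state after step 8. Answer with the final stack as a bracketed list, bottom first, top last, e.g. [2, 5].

(re-executing from step 1 with the substitution; state before step 1: [-9])
1. DROP -> []
2. DROP -> []
3. DROP -> []
4. PUSH -33 -> [-33]
5. PUSH 71 -> [-33, 71]
6. PUSH 48 -> [-33, 71, 48]
7. PUSH 30 -> [-33, 71, 48, 30]
8. SUB -> [-33, 71, 18]

[-33, 71, 18]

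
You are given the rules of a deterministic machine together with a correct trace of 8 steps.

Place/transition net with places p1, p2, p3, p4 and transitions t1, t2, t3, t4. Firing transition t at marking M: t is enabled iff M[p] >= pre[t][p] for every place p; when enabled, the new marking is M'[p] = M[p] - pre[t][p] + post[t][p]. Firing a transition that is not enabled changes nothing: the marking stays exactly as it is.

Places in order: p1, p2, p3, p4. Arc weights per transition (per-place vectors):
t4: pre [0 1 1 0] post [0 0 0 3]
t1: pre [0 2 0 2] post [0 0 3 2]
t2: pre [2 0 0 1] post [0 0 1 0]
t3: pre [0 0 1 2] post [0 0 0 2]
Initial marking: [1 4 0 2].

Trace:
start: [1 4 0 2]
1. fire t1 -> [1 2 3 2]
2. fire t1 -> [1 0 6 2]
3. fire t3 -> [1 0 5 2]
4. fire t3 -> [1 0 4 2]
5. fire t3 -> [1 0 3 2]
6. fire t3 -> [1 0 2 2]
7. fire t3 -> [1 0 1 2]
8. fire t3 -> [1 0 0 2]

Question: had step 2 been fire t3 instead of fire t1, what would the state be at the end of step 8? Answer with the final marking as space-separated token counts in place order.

(re-executing from step 2 with the substitution; state before step 2: [1 2 3 2])
2. fire t3 -> [1 2 2 2]
3. fire t3 -> [1 2 1 2]
4. fire t3 -> [1 2 0 2]
5. fire t3 -> [1 2 0 2]
6. fire t3 -> [1 2 0 2]
7. fire t3 -> [1 2 0 2]
8. fire t3 -> [1 2 0 2]

1 2 0 2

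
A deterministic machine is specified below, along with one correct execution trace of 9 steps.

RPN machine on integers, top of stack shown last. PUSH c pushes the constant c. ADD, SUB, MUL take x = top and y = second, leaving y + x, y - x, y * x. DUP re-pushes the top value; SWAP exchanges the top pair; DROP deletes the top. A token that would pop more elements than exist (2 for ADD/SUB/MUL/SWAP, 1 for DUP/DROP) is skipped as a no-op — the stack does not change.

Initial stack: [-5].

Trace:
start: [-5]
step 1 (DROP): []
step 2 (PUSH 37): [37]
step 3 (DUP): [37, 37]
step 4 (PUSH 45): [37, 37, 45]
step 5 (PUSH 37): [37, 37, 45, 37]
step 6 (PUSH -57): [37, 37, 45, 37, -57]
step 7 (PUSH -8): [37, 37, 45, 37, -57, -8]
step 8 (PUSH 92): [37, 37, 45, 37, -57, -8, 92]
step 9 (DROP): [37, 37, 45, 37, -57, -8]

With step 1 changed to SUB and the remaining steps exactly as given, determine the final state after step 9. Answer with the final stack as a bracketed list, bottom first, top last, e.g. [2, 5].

[-5, 37, 37, 45, 37, -57, -8]

(re-executing from step 1 with the substitution; state before step 1: [-5])
step 1 (SUB): [-5]
step 2 (PUSH 37): [-5, 37]
step 3 (DUP): [-5, 37, 37]
step 4 (PUSH 45): [-5, 37, 37, 45]
step 5 (PUSH 37): [-5, 37, 37, 45, 37]
step 6 (PUSH -57): [-5, 37, 37, 45, 37, -57]
step 7 (PUSH -8): [-5, 37, 37, 45, 37, -57, -8]
step 8 (PUSH 92): [-5, 37, 37, 45, 37, -57, -8, 92]
step 9 (DROP): [-5, 37, 37, 45, 37, -57, -8]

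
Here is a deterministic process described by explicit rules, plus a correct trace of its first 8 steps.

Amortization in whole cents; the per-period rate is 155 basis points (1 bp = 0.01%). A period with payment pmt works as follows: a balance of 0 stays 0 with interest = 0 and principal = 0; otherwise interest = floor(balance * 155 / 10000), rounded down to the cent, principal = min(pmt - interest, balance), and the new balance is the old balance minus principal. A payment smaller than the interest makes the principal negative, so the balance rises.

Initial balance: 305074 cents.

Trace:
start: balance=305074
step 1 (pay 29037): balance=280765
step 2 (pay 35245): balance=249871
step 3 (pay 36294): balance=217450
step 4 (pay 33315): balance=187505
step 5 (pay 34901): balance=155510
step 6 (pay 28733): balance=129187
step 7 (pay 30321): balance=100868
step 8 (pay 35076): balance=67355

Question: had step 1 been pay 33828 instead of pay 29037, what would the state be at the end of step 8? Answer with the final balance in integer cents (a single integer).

62019

(re-executing from step 1 with the substitution; state before step 1: balance=305074)
step 1 (pay 33828): balance=275974
step 2 (pay 35245): balance=245006
step 3 (pay 36294): balance=212509
step 4 (pay 33315): balance=182487
step 5 (pay 34901): balance=150414
step 6 (pay 28733): balance=124012
step 7 (pay 30321): balance=95613
step 8 (pay 35076): balance=62019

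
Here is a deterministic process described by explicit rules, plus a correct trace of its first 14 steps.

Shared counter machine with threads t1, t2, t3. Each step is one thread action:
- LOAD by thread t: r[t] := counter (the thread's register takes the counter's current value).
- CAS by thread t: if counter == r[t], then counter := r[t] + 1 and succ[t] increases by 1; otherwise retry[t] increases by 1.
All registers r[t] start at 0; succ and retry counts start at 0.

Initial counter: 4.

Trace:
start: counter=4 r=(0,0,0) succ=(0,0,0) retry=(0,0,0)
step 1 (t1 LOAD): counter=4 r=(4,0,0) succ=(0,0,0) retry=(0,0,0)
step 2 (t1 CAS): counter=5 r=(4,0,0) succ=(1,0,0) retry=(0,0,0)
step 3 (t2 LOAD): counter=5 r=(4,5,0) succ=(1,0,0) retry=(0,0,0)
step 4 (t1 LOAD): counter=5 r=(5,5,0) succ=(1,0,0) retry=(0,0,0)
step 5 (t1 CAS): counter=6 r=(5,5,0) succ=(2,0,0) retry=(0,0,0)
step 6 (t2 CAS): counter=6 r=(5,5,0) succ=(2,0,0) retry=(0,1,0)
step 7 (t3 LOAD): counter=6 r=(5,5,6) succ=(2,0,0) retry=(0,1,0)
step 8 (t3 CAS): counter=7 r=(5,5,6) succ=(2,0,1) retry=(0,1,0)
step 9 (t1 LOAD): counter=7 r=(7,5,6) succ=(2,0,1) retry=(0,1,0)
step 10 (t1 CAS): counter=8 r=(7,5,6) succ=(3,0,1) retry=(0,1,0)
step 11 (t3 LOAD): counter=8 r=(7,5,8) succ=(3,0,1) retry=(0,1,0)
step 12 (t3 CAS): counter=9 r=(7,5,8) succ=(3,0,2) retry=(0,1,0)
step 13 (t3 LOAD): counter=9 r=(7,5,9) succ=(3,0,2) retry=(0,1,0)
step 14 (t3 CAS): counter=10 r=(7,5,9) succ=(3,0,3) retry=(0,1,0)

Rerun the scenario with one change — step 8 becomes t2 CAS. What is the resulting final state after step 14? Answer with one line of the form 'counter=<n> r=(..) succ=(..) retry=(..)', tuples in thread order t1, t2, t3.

counter=9 r=(6,5,8) succ=(3,0,2) retry=(0,2,0)

(re-executing from step 8 with the substitution; state before step 8: counter=6 r=(5,5,6) succ=(2,0,0) retry=(0,1,0))
step 8 (t2 CAS): counter=6 r=(5,5,6) succ=(2,0,0) retry=(0,2,0)
step 9 (t1 LOAD): counter=6 r=(6,5,6) succ=(2,0,0) retry=(0,2,0)
step 10 (t1 CAS): counter=7 r=(6,5,6) succ=(3,0,0) retry=(0,2,0)
step 11 (t3 LOAD): counter=7 r=(6,5,7) succ=(3,0,0) retry=(0,2,0)
step 12 (t3 CAS): counter=8 r=(6,5,7) succ=(3,0,1) retry=(0,2,0)
step 13 (t3 LOAD): counter=8 r=(6,5,8) succ=(3,0,1) retry=(0,2,0)
step 14 (t3 CAS): counter=9 r=(6,5,8) succ=(3,0,2) retry=(0,2,0)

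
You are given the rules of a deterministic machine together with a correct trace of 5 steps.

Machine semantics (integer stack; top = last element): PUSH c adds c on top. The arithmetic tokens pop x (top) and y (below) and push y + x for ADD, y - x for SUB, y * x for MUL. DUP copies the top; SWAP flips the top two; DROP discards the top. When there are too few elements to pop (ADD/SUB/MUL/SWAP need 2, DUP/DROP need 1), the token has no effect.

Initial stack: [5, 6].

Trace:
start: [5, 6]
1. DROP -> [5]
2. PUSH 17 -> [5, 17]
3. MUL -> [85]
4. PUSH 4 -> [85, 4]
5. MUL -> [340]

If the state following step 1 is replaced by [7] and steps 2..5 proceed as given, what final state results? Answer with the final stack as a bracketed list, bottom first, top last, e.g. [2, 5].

[476]

state after step 1 := [7]
2. PUSH 17 -> [7, 17]
3. MUL -> [119]
4. PUSH 4 -> [119, 4]
5. MUL -> [476]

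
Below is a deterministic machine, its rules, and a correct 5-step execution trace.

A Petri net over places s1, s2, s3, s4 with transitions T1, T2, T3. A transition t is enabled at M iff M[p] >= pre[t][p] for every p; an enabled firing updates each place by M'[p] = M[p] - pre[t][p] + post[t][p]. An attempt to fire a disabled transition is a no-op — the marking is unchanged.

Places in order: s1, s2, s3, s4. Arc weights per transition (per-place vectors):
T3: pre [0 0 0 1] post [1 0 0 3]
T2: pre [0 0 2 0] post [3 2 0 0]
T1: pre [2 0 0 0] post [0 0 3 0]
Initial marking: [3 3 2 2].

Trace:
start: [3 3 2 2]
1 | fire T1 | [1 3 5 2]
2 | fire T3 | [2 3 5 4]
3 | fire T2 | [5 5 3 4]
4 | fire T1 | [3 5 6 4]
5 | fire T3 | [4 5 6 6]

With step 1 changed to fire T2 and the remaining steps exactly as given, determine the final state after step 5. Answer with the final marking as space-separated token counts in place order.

(re-executing from step 1 with the substitution; state before step 1: [3 3 2 2])
1 | fire T2 | [6 5 0 2]
2 | fire T3 | [7 5 0 4]
3 | fire T2 | [7 5 0 4]
4 | fire T1 | [5 5 3 4]
5 | fire T3 | [6 5 3 6]

6 5 3 6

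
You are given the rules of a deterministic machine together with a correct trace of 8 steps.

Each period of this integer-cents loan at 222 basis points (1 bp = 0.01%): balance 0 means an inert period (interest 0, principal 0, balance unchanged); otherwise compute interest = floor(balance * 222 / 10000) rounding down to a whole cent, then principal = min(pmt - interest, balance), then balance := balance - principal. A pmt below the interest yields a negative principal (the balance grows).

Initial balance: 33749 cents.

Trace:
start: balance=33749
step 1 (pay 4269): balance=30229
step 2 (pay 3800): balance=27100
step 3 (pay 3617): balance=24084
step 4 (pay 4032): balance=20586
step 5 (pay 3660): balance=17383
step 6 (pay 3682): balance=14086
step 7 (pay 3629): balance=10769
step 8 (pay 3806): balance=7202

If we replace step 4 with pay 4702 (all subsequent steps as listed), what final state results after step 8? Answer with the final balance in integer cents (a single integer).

6471

(re-executing from step 4 with the substitution; state before step 4: balance=24084)
step 4 (pay 4702): balance=19916
step 5 (pay 3660): balance=16698
step 6 (pay 3682): balance=13386
step 7 (pay 3629): balance=10054
step 8 (pay 3806): balance=6471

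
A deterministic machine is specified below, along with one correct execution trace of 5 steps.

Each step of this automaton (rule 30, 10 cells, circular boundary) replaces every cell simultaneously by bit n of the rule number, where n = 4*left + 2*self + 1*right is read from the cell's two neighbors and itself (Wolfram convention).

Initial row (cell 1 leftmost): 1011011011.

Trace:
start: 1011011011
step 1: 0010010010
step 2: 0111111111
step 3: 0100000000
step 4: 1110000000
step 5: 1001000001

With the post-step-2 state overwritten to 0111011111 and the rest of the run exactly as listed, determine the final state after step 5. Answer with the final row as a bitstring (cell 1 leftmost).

state after step 2 := 0111011111
step 3: 0100010000
step 4: 1110111000
step 5: 1000100101

1000100101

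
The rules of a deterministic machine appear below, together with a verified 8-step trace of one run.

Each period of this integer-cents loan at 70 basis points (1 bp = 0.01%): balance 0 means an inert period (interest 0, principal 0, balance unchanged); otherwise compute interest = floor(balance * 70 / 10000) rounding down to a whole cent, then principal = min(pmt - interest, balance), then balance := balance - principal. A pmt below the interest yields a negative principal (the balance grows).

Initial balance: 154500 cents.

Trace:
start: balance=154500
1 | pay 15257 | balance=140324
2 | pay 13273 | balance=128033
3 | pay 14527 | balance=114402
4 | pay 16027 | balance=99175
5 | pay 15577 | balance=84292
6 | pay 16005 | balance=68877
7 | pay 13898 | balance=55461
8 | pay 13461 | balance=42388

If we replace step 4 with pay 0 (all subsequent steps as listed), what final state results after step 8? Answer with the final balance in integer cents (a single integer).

58867

(re-executing from step 4 with the substitution; state before step 4: balance=114402)
4 | pay 0 | balance=115202
5 | pay 15577 | balance=100431
6 | pay 16005 | balance=85129
7 | pay 13898 | balance=71826
8 | pay 13461 | balance=58867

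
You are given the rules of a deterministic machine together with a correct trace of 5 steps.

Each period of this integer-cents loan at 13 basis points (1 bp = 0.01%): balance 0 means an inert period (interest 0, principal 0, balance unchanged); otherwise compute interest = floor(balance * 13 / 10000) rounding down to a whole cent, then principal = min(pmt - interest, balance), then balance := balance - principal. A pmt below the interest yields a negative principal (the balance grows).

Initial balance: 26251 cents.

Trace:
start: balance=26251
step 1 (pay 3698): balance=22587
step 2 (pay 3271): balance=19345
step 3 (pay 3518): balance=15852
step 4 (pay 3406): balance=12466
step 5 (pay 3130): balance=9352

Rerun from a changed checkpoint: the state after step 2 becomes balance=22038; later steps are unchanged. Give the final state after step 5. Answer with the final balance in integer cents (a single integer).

12055

state after step 2 := balance=22038
step 3 (pay 3518): balance=18548
step 4 (pay 3406): balance=15166
step 5 (pay 3130): balance=12055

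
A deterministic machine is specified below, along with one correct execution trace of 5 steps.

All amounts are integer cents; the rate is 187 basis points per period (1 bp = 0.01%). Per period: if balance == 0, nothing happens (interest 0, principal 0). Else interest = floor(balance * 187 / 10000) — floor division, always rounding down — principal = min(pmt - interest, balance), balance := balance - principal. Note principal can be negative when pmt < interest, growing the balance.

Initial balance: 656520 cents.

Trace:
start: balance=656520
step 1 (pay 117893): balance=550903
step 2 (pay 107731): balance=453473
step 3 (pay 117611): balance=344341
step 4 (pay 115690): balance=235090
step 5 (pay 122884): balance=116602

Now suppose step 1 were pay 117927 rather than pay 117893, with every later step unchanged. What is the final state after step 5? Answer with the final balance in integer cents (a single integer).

116566

(re-executing from step 1 with the substitution; state before step 1: balance=656520)
step 1 (pay 117927): balance=550869
step 2 (pay 107731): balance=453439
step 3 (pay 117611): balance=344307
step 4 (pay 115690): balance=235055
step 5 (pay 122884): balance=116566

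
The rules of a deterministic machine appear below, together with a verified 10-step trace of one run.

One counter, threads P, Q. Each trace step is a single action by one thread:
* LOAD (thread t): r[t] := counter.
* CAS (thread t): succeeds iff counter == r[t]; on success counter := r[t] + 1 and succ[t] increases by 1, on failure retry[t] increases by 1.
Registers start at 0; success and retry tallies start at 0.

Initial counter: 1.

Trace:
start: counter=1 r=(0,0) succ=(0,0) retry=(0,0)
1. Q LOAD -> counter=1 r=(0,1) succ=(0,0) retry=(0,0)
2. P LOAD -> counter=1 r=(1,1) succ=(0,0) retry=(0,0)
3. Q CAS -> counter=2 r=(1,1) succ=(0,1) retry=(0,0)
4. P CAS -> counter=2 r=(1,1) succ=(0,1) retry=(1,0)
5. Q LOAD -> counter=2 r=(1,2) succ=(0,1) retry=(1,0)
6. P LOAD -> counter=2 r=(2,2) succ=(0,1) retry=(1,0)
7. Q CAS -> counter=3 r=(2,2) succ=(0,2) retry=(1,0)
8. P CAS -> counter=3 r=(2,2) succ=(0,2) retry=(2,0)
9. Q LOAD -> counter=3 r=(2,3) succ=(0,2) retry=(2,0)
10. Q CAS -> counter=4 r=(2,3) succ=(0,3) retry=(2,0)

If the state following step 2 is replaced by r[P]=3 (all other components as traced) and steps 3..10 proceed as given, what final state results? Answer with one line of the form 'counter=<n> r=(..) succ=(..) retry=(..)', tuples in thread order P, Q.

state after step 2 := counter=1 r=(3,1) succ=(0,0) retry=(0,0)
3. Q CAS -> counter=2 r=(3,1) succ=(0,1) retry=(0,0)
4. P CAS -> counter=2 r=(3,1) succ=(0,1) retry=(1,0)
5. Q LOAD -> counter=2 r=(3,2) succ=(0,1) retry=(1,0)
6. P LOAD -> counter=2 r=(2,2) succ=(0,1) retry=(1,0)
7. Q CAS -> counter=3 r=(2,2) succ=(0,2) retry=(1,0)
8. P CAS -> counter=3 r=(2,2) succ=(0,2) retry=(2,0)
9. Q LOAD -> counter=3 r=(2,3) succ=(0,2) retry=(2,0)
10. Q CAS -> counter=4 r=(2,3) succ=(0,3) retry=(2,0)

counter=4 r=(2,3) succ=(0,3) retry=(2,0)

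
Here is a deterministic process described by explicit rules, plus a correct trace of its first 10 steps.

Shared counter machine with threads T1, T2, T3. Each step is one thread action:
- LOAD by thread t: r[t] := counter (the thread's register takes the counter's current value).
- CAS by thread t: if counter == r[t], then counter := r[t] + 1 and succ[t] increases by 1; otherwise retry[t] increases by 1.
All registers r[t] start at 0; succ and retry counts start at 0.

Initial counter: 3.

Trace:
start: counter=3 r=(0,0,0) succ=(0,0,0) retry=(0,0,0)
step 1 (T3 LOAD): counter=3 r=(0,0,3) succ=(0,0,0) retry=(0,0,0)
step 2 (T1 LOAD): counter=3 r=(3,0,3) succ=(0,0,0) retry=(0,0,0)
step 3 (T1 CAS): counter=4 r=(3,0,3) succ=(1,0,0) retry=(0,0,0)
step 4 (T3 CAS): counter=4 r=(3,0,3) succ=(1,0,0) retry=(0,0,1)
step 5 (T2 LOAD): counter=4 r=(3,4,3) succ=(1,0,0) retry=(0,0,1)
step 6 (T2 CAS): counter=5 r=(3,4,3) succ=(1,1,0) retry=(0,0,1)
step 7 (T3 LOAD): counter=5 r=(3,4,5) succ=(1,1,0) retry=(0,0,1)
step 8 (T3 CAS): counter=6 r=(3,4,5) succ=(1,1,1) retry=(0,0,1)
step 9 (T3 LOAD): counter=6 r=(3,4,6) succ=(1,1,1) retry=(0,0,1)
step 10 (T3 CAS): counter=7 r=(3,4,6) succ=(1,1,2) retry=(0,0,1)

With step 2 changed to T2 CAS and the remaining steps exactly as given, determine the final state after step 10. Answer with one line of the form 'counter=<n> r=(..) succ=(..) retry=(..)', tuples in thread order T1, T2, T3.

counter=7 r=(0,4,6) succ=(0,1,3) retry=(1,1,0)

(re-executing from step 2 with the substitution; state before step 2: counter=3 r=(0,0,3) succ=(0,0,0) retry=(0,0,0))
step 2 (T2 CAS): counter=3 r=(0,0,3) succ=(0,0,0) retry=(0,1,0)
step 3 (T1 CAS): counter=3 r=(0,0,3) succ=(0,0,0) retry=(1,1,0)
step 4 (T3 CAS): counter=4 r=(0,0,3) succ=(0,0,1) retry=(1,1,0)
step 5 (T2 LOAD): counter=4 r=(0,4,3) succ=(0,0,1) retry=(1,1,0)
step 6 (T2 CAS): counter=5 r=(0,4,3) succ=(0,1,1) retry=(1,1,0)
step 7 (T3 LOAD): counter=5 r=(0,4,5) succ=(0,1,1) retry=(1,1,0)
step 8 (T3 CAS): counter=6 r=(0,4,5) succ=(0,1,2) retry=(1,1,0)
step 9 (T3 LOAD): counter=6 r=(0,4,6) succ=(0,1,2) retry=(1,1,0)
step 10 (T3 CAS): counter=7 r=(0,4,6) succ=(0,1,3) retry=(1,1,0)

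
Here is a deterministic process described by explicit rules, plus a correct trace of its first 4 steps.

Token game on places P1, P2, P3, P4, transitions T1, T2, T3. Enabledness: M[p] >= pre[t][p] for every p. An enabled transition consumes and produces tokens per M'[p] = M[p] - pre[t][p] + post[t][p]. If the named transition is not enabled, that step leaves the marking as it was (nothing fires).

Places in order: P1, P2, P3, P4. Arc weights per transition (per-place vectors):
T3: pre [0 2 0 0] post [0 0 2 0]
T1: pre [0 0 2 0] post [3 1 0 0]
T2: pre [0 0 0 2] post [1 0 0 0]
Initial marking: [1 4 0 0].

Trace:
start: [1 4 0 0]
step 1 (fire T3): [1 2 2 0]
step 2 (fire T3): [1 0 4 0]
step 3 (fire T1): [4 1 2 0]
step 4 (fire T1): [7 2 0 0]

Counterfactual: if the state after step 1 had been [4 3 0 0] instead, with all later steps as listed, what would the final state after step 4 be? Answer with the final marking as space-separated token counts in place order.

7 2 0 0

state after step 1 := [4 3 0 0]
step 2 (fire T3): [4 1 2 0]
step 3 (fire T1): [7 2 0 0]
step 4 (fire T1): [7 2 0 0]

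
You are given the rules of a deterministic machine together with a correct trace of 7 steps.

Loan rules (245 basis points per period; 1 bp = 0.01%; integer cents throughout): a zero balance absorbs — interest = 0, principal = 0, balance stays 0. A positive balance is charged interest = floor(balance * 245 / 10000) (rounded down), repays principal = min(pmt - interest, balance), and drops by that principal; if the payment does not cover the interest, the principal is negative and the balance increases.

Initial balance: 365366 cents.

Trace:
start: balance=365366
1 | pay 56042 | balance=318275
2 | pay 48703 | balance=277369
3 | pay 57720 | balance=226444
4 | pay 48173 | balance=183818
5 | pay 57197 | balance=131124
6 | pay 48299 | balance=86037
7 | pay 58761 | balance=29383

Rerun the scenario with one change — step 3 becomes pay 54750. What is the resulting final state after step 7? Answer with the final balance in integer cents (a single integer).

32656

(re-executing from step 3 with the substitution; state before step 3: balance=277369)
3 | pay 54750 | balance=229414
4 | pay 48173 | balance=186861
5 | pay 57197 | balance=134242
6 | pay 48299 | balance=89231
7 | pay 58761 | balance=32656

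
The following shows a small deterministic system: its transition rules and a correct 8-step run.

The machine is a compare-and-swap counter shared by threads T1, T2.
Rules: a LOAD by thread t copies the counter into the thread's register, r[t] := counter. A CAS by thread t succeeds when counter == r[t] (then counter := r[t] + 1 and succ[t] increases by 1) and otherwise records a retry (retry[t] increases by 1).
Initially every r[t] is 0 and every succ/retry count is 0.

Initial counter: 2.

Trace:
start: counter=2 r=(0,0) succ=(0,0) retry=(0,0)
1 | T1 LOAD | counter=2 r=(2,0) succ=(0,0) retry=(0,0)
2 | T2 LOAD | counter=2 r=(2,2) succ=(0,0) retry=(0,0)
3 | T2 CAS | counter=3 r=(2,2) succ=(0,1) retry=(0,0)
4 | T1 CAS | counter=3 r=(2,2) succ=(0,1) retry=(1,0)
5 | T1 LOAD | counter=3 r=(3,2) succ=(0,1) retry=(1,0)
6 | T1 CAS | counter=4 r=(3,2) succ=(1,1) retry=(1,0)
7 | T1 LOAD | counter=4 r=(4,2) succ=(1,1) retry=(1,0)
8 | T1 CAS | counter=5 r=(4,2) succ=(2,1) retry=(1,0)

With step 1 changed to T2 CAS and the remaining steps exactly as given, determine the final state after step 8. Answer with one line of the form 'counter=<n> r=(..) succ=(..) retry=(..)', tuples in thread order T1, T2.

(re-executing from step 1 with the substitution; state before step 1: counter=2 r=(0,0) succ=(0,0) retry=(0,0))
1 | T2 CAS | counter=2 r=(0,0) succ=(0,0) retry=(0,1)
2 | T2 LOAD | counter=2 r=(0,2) succ=(0,0) retry=(0,1)
3 | T2 CAS | counter=3 r=(0,2) succ=(0,1) retry=(0,1)
4 | T1 CAS | counter=3 r=(0,2) succ=(0,1) retry=(1,1)
5 | T1 LOAD | counter=3 r=(3,2) succ=(0,1) retry=(1,1)
6 | T1 CAS | counter=4 r=(3,2) succ=(1,1) retry=(1,1)
7 | T1 LOAD | counter=4 r=(4,2) succ=(1,1) retry=(1,1)
8 | T1 CAS | counter=5 r=(4,2) succ=(2,1) retry=(1,1)

counter=5 r=(4,2) succ=(2,1) retry=(1,1)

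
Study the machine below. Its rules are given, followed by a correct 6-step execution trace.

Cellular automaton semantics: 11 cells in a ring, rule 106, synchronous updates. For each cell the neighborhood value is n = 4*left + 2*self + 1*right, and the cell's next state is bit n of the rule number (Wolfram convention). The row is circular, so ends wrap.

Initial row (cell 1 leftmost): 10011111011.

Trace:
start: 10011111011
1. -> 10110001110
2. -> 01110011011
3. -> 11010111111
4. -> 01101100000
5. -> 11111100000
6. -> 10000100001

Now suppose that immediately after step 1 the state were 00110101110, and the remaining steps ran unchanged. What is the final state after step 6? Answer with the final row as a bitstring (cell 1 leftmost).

state after step 1 := 00110101110
2. -> 01111011010
3. -> 11001111100
4. -> 11011000101
5. -> 01111001011
6. -> 11001010111

11001010111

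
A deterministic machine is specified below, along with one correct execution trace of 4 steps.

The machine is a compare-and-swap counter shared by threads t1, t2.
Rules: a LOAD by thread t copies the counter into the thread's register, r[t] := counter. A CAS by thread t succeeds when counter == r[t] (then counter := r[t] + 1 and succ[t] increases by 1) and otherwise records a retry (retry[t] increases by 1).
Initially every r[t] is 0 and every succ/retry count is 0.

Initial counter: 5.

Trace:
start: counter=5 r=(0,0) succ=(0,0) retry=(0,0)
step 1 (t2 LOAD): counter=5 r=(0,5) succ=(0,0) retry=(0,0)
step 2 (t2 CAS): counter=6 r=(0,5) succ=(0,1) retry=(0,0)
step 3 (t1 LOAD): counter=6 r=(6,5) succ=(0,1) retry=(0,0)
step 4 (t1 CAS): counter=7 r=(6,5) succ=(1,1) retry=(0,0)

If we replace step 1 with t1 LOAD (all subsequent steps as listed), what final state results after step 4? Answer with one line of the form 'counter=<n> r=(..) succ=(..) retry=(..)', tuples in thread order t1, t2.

counter=6 r=(5,0) succ=(1,0) retry=(0,1)

(re-executing from step 1 with the substitution; state before step 1: counter=5 r=(0,0) succ=(0,0) retry=(0,0))
step 1 (t1 LOAD): counter=5 r=(5,0) succ=(0,0) retry=(0,0)
step 2 (t2 CAS): counter=5 r=(5,0) succ=(0,0) retry=(0,1)
step 3 (t1 LOAD): counter=5 r=(5,0) succ=(0,0) retry=(0,1)
step 4 (t1 CAS): counter=6 r=(5,0) succ=(1,0) retry=(0,1)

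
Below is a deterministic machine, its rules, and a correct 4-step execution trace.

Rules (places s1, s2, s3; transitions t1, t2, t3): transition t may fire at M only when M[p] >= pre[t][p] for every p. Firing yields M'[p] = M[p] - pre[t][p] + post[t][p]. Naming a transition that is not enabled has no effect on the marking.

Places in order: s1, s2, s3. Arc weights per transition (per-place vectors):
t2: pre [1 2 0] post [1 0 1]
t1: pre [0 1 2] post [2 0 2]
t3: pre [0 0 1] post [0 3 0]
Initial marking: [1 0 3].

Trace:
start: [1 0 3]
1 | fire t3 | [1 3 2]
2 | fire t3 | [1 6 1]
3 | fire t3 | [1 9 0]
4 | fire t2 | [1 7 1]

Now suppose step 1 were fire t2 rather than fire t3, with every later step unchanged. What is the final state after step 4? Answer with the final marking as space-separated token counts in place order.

(re-executing from step 1 with the substitution; state before step 1: [1 0 3])
1 | fire t2 | [1 0 3]
2 | fire t3 | [1 3 2]
3 | fire t3 | [1 6 1]
4 | fire t2 | [1 4 2]

1 4 2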